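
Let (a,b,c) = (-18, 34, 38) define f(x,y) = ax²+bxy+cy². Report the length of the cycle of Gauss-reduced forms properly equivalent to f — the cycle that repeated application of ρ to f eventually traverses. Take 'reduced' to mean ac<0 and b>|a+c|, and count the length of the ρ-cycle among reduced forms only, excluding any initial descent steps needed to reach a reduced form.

D = 3892, ⌊√D⌋ = 62
river: ρ → (38,42,-14)
river: ρ → (-14,42,38)
river: ρ → (38,34,-18)
river: ρ → (-18,38,34)
river: ρ → (34,30,-22)
river: ρ → (-22,58,6)
river: ρ → (6,62,-2)
river: ρ → (-2,62,6)
river: ρ → (6,58,-22)
river: ρ → (-22,30,34)
river: ρ → (34,38,-18)
river: ρ → (-18,34,38)
ρ-cycle length = 12 (tail of 0 descent steps not counted)

12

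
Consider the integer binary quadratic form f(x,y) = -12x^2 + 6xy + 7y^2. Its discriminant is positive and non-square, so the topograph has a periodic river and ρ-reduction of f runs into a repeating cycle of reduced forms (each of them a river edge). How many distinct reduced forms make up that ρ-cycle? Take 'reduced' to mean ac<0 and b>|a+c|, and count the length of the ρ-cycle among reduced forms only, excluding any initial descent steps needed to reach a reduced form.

D = 372, ⌊√D⌋ = 19
river: ρ → (7,8,-11)
river: ρ → (-11,14,4)
river: ρ → (4,18,-3)
river: ρ → (-3,18,4)
river: ρ → (4,14,-11)
river: ρ → (-11,8,7)
river: ρ → (7,6,-12)
river: ρ → (-12,18,1)
river: ρ → (1,18,-12)
river: ρ → (-12,6,7)
ρ-cycle length = 10 (tail of 0 descent steps not counted)

10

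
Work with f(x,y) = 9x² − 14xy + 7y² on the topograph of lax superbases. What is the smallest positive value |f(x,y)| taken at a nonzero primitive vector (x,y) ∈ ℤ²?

translate: b→4 (≡-14 mod 18), so (9,-14,7)→(9,4,2)
flip: (9,4,2)→(2,-4,9)
translate: b→0 (≡-4 mod 4), so (2,-4,9)→(2,0,7)
reduced (well bottom): (2,0,7) with a≤c, −a<b≤a
well minimum = a = 2

2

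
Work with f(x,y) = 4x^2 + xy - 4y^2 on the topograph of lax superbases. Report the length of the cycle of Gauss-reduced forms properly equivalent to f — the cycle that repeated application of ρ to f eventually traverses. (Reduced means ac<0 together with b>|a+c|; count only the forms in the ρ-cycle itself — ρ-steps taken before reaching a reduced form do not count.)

D = 65, ⌊√D⌋ = 8
river: ρ → (-4,7,1)
river: ρ → (1,7,-4)
river: ρ → (-4,1,4)
river: ρ → (4,7,-1)
river: ρ → (-1,7,4)
river: ρ → (4,1,-4)
ρ-cycle length = 6 (tail of 0 descent steps not counted)

6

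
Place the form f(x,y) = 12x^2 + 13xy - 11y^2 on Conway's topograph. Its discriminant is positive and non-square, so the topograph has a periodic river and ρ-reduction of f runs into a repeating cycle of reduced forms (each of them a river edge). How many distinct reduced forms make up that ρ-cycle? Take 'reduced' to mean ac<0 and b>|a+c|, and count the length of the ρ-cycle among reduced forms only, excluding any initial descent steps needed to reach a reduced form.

D = 697, ⌊√D⌋ = 26
river: ρ → (-11,9,14)
river: ρ → (14,19,-6)
river: ρ → (-6,17,17)
river: ρ → (17,17,-6)
river: ρ → (-6,19,14)
river: ρ → (14,9,-11)
river: ρ → (-11,13,12)
river: ρ → (12,11,-12)
river: ρ → (-12,13,11)
river: ρ → (11,9,-14)
river: ρ → (-14,19,6)
river: ρ → (6,17,-17)
river: ρ → (-17,17,6)
river: ρ → (6,19,-14)
river: ρ → (-14,9,11)
river: ρ → (11,13,-12)
river: ρ → (-12,11,12)
river: ρ → (12,13,-11)
ρ-cycle length = 18 (tail of 0 descent steps not counted)

18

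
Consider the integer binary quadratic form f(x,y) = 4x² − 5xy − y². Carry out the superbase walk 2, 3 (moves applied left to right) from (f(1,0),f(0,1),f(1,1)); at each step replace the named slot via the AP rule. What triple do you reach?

start (4,-1,-2) = (f(1,0),f(0,1),f(1,1))
replace slot 2: 2·(4+(-2)) − (-1) = 5 → (4,5,-2)
replace slot 3: 2·(4+5) − (-2) = 20 → (4,5,20)

4,5,20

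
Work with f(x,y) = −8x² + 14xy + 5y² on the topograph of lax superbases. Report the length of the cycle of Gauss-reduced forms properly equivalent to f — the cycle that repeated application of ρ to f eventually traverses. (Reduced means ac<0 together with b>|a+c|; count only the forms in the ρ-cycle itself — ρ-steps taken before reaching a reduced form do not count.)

D = 356, ⌊√D⌋ = 18
river: ρ → (5,16,-5)
river: ρ → (-5,14,8)
river: ρ → (8,18,-1)
river: ρ → (-1,18,8)
river: ρ → (8,14,-5)
river: ρ → (-5,16,5)
river: ρ → (5,14,-8)
river: ρ → (-8,18,1)
river: ρ → (1,18,-8)
river: ρ → (-8,14,5)
ρ-cycle length = 10 (tail of 0 descent steps not counted)

10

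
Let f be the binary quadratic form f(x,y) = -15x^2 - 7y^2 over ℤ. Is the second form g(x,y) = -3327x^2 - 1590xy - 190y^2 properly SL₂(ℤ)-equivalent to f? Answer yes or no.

D₁ = -420, D₂ = -420
f is negative-definite; reduce −f:
−f: flip: (15,0,7)→(7,0,15)
−f: reduced (well bottom): (7,0,15) with a≤c, −a<b≤a
flip sign back: reduced form of f is (-7,0,-15)
g is negative-definite; reduce −g:
−g: flip: (3327,1590,190)→(190,-1590,3327)
−g: translate: b→-70 (≡-1590 mod 380), so (190,-1590,3327)→(190,-70,7)
−g: flip: (190,-70,7)→(7,70,190)
−g: translate: b→0 (≡70 mod 14), so (7,70,190)→(7,0,15)
−g: reduced (well bottom): (7,0,15) with a≤c, −a<b≤a
flip sign back: reduced form of g is (-7,0,-15)
reduced forms (-7, 0, -15) vs (-7, 0, -15) ⇒ equivalent

yes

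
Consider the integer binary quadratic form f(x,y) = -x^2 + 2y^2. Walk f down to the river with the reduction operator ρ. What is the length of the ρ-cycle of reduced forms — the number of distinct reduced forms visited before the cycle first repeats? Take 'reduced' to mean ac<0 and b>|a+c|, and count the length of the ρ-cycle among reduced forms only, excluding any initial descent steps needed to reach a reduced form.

D = 8, ⌊√D⌋ = 2
descent: ρ → (2,0,-1)
descent: ρ → (-1,2,1)  [lands on river]
river: ρ → (1,2,-1)
ρ-cycle length = 2 (tail of 2 descent steps not counted)

2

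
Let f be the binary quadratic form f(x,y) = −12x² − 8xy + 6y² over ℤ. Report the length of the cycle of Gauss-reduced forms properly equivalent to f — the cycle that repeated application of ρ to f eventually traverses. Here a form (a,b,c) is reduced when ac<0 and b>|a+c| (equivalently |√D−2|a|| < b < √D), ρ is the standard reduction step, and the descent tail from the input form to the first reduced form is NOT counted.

D = 352, ⌊√D⌋ = 18
descent: ρ → (6,8,-12)  [lands on river]
river: ρ → (-12,16,2)
river: ρ → (2,16,-12)
river: ρ → (-12,8,6)
river: ρ → (6,16,-4)
river: ρ → (-4,16,6)
ρ-cycle length = 6 (tail of 1 descent step not counted)

6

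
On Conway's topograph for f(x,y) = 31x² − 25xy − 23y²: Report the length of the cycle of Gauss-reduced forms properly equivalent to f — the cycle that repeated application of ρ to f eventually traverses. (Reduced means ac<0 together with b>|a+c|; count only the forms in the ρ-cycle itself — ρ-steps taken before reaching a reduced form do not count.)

D = 3477, ⌊√D⌋ = 58
descent: ρ → (-23,25,31)  [lands on river]
river: ρ → (31,37,-17)
river: ρ → (-17,31,37)
river: ρ → (37,43,-11)
river: ρ → (-11,45,33)
river: ρ → (33,21,-23)
ρ-cycle length = 6 (tail of 1 descent step not counted)

6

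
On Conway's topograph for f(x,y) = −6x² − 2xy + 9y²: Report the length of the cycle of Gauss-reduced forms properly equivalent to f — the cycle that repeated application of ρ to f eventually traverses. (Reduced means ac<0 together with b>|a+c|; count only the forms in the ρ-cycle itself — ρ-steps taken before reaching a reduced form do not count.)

D = 220, ⌊√D⌋ = 14
descent: ρ → (9,2,-6)
descent: ρ → (-6,10,5)  [lands on river]
river: ρ → (5,10,-6)
river: ρ → (-6,14,1)
river: ρ → (1,14,-6)
ρ-cycle length = 4 (tail of 2 descent steps not counted)

4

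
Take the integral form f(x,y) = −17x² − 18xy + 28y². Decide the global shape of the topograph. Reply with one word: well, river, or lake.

D = b²−4ac = (-18)² − 4·(-17)·28 = 2228
D > 0 non-square ⇒ indefinite ⇒ periodic river

river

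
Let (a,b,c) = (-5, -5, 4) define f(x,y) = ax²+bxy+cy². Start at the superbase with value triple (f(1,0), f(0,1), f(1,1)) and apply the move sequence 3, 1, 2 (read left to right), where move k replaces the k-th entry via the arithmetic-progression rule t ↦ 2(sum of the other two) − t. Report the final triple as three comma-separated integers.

start (-5,4,-6) = (f(1,0),f(0,1),f(1,1))
replace slot 3: 2·((-5)+4) − (-6) = 4 → (-5,4,4)
replace slot 1: 2·(4+4) − (-5) = 21 → (21,4,4)
replace slot 2: 2·(21+4) − 4 = 46 → (21,46,4)

21,46,4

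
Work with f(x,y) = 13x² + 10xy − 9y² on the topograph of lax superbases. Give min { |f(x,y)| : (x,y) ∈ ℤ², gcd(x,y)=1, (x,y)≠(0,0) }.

river: ρ → (-9,8,14)
river: ρ → (14,20,-3)
river: ρ → (-3,22,7)
river: ρ → (7,20,-6)
river: ρ → (-6,16,13)
river: ρ → (13,10,-9)
closes: descent 0, river 6
min |a| on river = 3

3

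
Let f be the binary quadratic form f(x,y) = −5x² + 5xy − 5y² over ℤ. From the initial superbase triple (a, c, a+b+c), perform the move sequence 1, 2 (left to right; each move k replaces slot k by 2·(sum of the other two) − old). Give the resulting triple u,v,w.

start (-5,-5,-5) = (f(1,0),f(0,1),f(1,1))
replace slot 1: 2·((-5)+(-5)) − (-5) = -15 → (-15,-5,-5)
replace slot 2: 2·((-15)+(-5)) − (-5) = -35 → (-15,-35,-5)

-15,-35,-5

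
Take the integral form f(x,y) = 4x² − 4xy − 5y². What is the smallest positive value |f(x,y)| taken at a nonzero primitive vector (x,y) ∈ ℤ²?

descent: ρ → (-5,4,4)  [lands on river]
river: ρ → (4,4,-5)
river: ρ → (-5,6,3)
river: ρ → (3,6,-5)
closes: descent 1, river 4
min |a| on river = 3

3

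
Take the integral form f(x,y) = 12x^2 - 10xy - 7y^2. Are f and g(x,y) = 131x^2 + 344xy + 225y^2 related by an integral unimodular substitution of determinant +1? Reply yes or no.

D₁ = 436, D₂ = 436
river cycle of f (length 30): (-7, 10, 12), (12, 14, -5), (-5, 16, 9), (9, 20, -1), (-1, 20, 9), (9, 16, -5), (-5, 14, 12), (12, 10, -7), (-7, 18, 4), (4, 14, -15), … (20 more)
river cycle of g (length 30): (12, 14, -5), (-5, 16, 9), (9, 20, -1), (-1, 20, 9), (9, 16, -5), (-5, 14, 12), (12, 10, -7), (-7, 18, 4), (4, 14, -15), (-15, 16, 3), … (20 more)
cycles coincide ⇒ equivalent

yes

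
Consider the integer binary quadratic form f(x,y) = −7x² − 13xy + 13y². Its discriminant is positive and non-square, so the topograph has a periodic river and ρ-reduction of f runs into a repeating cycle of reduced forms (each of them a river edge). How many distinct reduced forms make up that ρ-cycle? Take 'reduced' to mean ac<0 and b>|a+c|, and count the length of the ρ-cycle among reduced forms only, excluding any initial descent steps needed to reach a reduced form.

D = 533, ⌊√D⌋ = 23
descent: ρ → (13,13,-7)  [lands on river]
river: ρ → (-7,15,11)
river: ρ → (11,7,-11)
river: ρ → (-11,15,7)
river: ρ → (7,13,-13)
river: ρ → (-13,13,7)
river: ρ → (7,15,-11)
river: ρ → (-11,7,11)
river: ρ → (11,15,-7)
river: ρ → (-7,13,13)
ρ-cycle length = 10 (tail of 1 descent step not counted)

10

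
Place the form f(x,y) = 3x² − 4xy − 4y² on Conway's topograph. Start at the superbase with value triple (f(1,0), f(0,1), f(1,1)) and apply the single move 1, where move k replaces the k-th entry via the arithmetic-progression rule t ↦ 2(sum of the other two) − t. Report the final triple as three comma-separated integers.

start (3,-4,-5) = (f(1,0),f(0,1),f(1,1))
replace slot 1: 2·((-4)+(-5)) − 3 = -21 → (-21,-4,-5)

-21,-4,-5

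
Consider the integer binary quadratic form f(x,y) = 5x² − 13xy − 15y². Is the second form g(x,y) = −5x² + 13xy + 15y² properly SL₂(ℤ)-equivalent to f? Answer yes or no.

D₁ = 469, D₂ = 469
river cycle of f (length 4): (-15, 13, 5), (5, 17, -9), (-9, 19, 3), (3, 17, -15)
river cycle of g (length 4): (15, 17, -3), (-3, 19, 9), (9, 17, -5), (-5, 13, 15)
cycles differ ⇒ inequivalent

no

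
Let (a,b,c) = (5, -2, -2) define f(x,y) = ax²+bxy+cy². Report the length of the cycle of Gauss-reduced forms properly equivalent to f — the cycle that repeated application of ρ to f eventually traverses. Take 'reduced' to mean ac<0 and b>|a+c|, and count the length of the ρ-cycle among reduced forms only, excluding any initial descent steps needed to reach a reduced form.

D = 44, ⌊√D⌋ = 6
descent: ρ → (-2,6,1)  [lands on river]
river: ρ → (1,6,-2)
ρ-cycle length = 2 (tail of 1 descent step not counted)

2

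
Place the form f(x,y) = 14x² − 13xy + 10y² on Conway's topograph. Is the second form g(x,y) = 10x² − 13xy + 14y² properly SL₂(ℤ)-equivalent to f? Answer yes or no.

D₁ = -391, D₂ = -391
f: flip: (14,-13,10)→(10,13,14)
f: translate: b→-7 (≡13 mod 20), so (10,13,14)→(10,-7,11)
f: reduced (well bottom): (10,-7,11) with a≤c, −a<b≤a
g: translate: b→7 (≡-13 mod 20), so (10,-13,14)→(10,7,11)
g: reduced (well bottom): (10,7,11) with a≤c, −a<b≤a
reduced forms (10, -7, 11) vs (10, 7, 11) ⇒ inequivalent

no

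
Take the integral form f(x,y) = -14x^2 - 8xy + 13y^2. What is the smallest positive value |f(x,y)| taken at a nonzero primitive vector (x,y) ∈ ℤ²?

descent: ρ → (13,8,-14)  [lands on river]
river: ρ → (-14,20,7)
river: ρ → (7,22,-11)
river: ρ → (-11,22,7)
river: ρ → (7,20,-14)
river: ρ → (-14,8,13)
river: ρ → (13,18,-9)
river: ρ → (-9,18,13)
closes: descent 1, river 8
min |a| on river = 7

7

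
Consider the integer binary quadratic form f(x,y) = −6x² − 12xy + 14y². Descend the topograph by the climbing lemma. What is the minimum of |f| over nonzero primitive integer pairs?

descent: ρ → (14,12,-6)  [lands on river]
river: ρ → (-6,12,14)
river: ρ → (14,16,-4)
river: ρ → (-4,16,14)
closes: descent 1, river 4
min |a| on river = 4

4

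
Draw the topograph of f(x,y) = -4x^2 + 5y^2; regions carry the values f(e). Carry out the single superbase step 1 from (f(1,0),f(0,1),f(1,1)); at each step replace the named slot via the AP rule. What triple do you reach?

start (-4,5,1) = (f(1,0),f(0,1),f(1,1))
replace slot 1: 2·(5+1) − (-4) = 16 → (16,5,1)

16,5,1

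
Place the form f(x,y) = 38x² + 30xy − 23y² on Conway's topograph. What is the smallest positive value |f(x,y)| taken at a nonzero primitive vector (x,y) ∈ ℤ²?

river: ρ → (-23,62,6)
river: ρ → (6,58,-43)
river: ρ → (-43,28,21)
river: ρ → (21,56,-15)
river: ρ → (-15,64,5)
river: ρ → (5,66,-2)
river: ρ → (-2,66,5)
river: ρ → (5,64,-15)
river: ρ → (-15,56,21)
river: ρ → (21,28,-43)
river: ρ → (-43,58,6)
river: ρ → (6,62,-23)
river: ρ → (-23,30,38)
river: ρ → (38,46,-15)
river: ρ → (-15,44,41)
river: ρ → (41,38,-18)
river: ρ → (-18,34,45)
river: ρ → (45,56,-7)
river: ρ → (-7,56,45)
river: ρ → (45,34,-18)
river: ρ → (-18,38,41)
river: ρ → (41,44,-15)
river: ρ → (-15,46,38)
river: ρ → (38,30,-23)
closes: descent 0, river 24
min |a| on river = 2

2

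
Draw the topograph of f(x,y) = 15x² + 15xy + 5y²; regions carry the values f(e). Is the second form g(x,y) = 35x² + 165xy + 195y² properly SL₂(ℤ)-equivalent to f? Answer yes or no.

D₁ = -75, D₂ = -75
f: flip: (15,15,5)→(5,-15,15)
f: translate: b→5 (≡-15 mod 10), so (5,-15,15)→(5,5,5)
f: reduced (well bottom): (5,5,5) with a≤c, −a<b≤a
g: translate: b→25 (≡165 mod 70), so (35,165,195)→(35,25,5)
g: flip: (35,25,5)→(5,-25,35)
g: translate: b→5 (≡-25 mod 10), so (5,-25,35)→(5,5,5)
g: reduced (well bottom): (5,5,5) with a≤c, −a<b≤a
reduced forms (5, 5, 5) vs (5, 5, 5) ⇒ equivalent

yes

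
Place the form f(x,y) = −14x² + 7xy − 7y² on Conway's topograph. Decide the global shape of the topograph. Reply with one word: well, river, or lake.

D = b²−4ac = 7² − 4·(-14)·(-7) = -343
D < 0 ⇒ definite ⇒ every region one sign ⇒ single well

well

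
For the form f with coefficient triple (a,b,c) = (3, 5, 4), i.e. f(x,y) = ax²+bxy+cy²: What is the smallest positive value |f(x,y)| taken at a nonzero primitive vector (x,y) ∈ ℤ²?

translate: b→-1 (≡5 mod 6), so (3,5,4)→(3,-1,2)
flip: (3,-1,2)→(2,1,3)
reduced (well bottom): (2,1,3) with a≤c, −a<b≤a
well minimum = a = 2

2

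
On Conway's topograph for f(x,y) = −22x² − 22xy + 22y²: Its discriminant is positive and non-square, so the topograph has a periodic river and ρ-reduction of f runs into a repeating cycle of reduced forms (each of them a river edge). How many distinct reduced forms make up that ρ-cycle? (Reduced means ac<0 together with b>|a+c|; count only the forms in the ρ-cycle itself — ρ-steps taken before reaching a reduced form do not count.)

D = 2420, ⌊√D⌋ = 49
descent: ρ → (22,22,-22)  [lands on river]
river: ρ → (-22,22,22)
ρ-cycle length = 2 (tail of 1 descent step not counted)

2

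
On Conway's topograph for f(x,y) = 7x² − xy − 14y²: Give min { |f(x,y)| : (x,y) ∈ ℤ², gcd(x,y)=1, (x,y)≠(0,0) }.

descent: ρ → (-14,1,7)
descent: ρ → (7,13,-8)  [lands on river]
river: ρ → (-8,19,1)
river: ρ → (1,19,-8)
river: ρ → (-8,13,7)
river: ρ → (7,15,-6)
river: ρ → (-6,9,13)
river: ρ → (13,17,-2)
river: ρ → (-2,19,4)
river: ρ → (4,13,-14)
river: ρ → (-14,15,3)
river: ρ → (3,15,-14)
river: ρ → (-14,13,4)
river: ρ → (4,19,-2)
river: ρ → (-2,17,13)
river: ρ → (13,9,-6)
river: ρ → (-6,15,7)
closes: descent 2, river 16
min |a| on river = 1

1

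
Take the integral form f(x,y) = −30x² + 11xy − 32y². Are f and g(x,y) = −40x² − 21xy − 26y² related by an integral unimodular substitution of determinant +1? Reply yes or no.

D₁ = -3719, D₂ = -3719
f is negative-definite; reduce −f:
−f: reduced (well bottom): (30,-11,32) with a≤c, −a<b≤a
flip sign back: reduced form of f is (-30,11,-32)
g is negative-definite; reduce −g:
−g: flip: (40,21,26)→(26,-21,40)
−g: reduced (well bottom): (26,-21,40) with a≤c, −a<b≤a
flip sign back: reduced form of g is (-26,21,-40)
reduced forms (-30, 11, -32) vs (-26, 21, -40) ⇒ inequivalent

no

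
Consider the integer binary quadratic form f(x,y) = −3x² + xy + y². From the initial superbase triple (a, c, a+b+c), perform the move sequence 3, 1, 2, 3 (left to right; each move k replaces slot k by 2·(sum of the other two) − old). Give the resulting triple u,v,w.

start (-3,1,-1) = (f(1,0),f(0,1),f(1,1))
replace slot 3: 2·((-3)+1) − (-1) = -3 → (-3,1,-3)
replace slot 1: 2·(1+(-3)) − (-3) = -1 → (-1,1,-3)
replace slot 2: 2·((-1)+(-3)) − 1 = -9 → (-1,-9,-3)
replace slot 3: 2·((-1)+(-9)) − (-3) = -17 → (-1,-9,-17)

-1,-9,-17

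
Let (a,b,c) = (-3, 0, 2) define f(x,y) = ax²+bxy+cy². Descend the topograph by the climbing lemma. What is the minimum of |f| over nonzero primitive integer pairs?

descent: ρ → (2,4,-1)  [lands on river]
river: ρ → (-1,4,2)
closes: descent 1, river 2
min |a| on river = 1

1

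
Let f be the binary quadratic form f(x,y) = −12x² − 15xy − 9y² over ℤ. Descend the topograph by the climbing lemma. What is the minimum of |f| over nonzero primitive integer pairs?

translate: b→-9 (≡15 mod 24), so (12,15,9)→(12,-9,6)
flip: (12,-9,6)→(6,9,12)
translate: b→-3 (≡9 mod 12), so (6,9,12)→(6,-3,9)
reduced (well bottom): (6,-3,9) with a≤c, −a<b≤a
well minimum |f| = |-6| = 6 (negative-definite)

6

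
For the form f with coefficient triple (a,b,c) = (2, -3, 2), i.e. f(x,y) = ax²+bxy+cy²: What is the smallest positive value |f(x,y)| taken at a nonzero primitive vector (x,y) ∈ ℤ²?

translate: b→1 (≡-3 mod 4), so (2,-3,2)→(2,1,1)
flip: (2,1,1)→(1,-1,2)
translate: b→1 (≡-1 mod 2), so (1,-1,2)→(1,1,2)
reduced (well bottom): (1,1,2) with a≤c, −a<b≤a
well minimum = a = 1

1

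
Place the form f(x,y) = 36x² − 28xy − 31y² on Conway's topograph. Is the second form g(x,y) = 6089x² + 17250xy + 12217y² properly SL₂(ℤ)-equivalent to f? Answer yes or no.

D₁ = 5248, D₂ = 5248
river cycle of f (length 16): (-31, 28, 36), (36, 44, -23), (-23, 48, 32), (32, 16, -39), (-39, 62, 9), (9, 64, -32), (-32, 64, 9), (9, 62, -39), (-39, 16, 32), (32, 48, -23), … (6 more)
river cycle of g (length 16): (33, 34, -31), (-31, 28, 36), (36, 44, -23), (-23, 48, 32), (32, 16, -39), (-39, 62, 9), (9, 64, -32), (-32, 64, 9), (9, 62, -39), (-39, 16, 32), … (6 more)
cycles coincide ⇒ equivalent

yes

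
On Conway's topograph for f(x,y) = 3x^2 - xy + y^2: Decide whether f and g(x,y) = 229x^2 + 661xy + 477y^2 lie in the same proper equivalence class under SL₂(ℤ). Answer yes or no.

D₁ = -11, D₂ = -11
f: flip: (3,-1,1)→(1,1,3)
f: reduced (well bottom): (1,1,3) with a≤c, −a<b≤a
g: translate: b→203 (≡661 mod 458), so (229,661,477)→(229,203,45)
g: flip: (229,203,45)→(45,-203,229)
g: translate: b→-23 (≡-203 mod 90), so (45,-203,229)→(45,-23,3)
g: flip: (45,-23,3)→(3,23,45)
g: translate: b→-1 (≡23 mod 6), so (3,23,45)→(3,-1,1)
g: flip: (3,-1,1)→(1,1,3)
g: reduced (well bottom): (1,1,3) with a≤c, −a<b≤a
reduced forms (1, 1, 3) vs (1, 1, 3) ⇒ equivalent

yes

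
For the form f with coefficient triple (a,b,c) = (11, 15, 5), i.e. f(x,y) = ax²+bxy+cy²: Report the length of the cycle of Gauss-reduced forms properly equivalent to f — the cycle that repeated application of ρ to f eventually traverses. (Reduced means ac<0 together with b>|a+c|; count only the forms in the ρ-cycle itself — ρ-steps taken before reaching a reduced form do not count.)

D = 5, ⌊√D⌋ = 2
descent: ρ → (5,5,1)
descent: ρ → (1,1,-1)  [lands on river]
river: ρ → (-1,1,1)
ρ-cycle length = 2 (tail of 2 descent steps not counted)

2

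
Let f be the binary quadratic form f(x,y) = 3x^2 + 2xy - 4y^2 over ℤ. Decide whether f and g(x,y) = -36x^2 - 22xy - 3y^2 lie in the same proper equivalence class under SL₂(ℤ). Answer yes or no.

D₁ = 52, D₂ = 52
river cycle of f (length 10): (-4, 6, 1), (1, 6, -4), (-4, 2, 3), (3, 4, -3), (-3, 2, 4), (4, 6, -1), (-1, 6, 4), (4, 2, -3), (-3, 4, 3), (3, 2, -4)
river cycle of g (length 10): (-3, 4, 3), (3, 2, -4), (-4, 6, 1), (1, 6, -4), (-4, 2, 3), (3, 4, -3), (-3, 2, 4), (4, 6, -1), (-1, 6, 4), (4, 2, -3)
cycles coincide ⇒ equivalent

yes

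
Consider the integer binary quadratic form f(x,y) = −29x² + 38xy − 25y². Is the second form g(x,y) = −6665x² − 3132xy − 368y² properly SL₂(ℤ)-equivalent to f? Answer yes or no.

D₁ = -1456, D₂ = -1456
f is negative-definite; reduce −f:
−f: translate: b→20 (≡-38 mod 58), so (29,-38,25)→(29,20,16)
−f: flip: (29,20,16)→(16,-20,29)
−f: translate: b→12 (≡-20 mod 32), so (16,-20,29)→(16,12,25)
−f: reduced (well bottom): (16,12,25) with a≤c, −a<b≤a
flip sign back: reduced form of f is (-16,-12,-25)
g is negative-definite; reduce −g:
−g: flip: (6665,3132,368)→(368,-3132,6665)
−g: translate: b→-188 (≡-3132 mod 736), so (368,-3132,6665)→(368,-188,25)
−g: flip: (368,-188,25)→(25,188,368)
−g: translate: b→-12 (≡188 mod 50), so (25,188,368)→(25,-12,16)
−g: flip: (25,-12,16)→(16,12,25)
−g: reduced (well bottom): (16,12,25) with a≤c, −a<b≤a
flip sign back: reduced form of g is (-16,-12,-25)
reduced forms (-16, -12, -25) vs (-16, -12, -25) ⇒ equivalent

yes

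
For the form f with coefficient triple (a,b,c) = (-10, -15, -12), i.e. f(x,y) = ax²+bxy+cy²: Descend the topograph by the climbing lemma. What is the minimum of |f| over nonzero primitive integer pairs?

translate: b→-5 (≡15 mod 20), so (10,15,12)→(10,-5,7)
flip: (10,-5,7)→(7,5,10)
reduced (well bottom): (7,5,10) with a≤c, −a<b≤a
well minimum |f| = |-7| = 7 (negative-definite)

7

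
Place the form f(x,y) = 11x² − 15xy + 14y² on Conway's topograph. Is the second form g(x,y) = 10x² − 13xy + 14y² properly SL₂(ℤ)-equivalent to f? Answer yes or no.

D₁ = -391, D₂ = -391
f: translate: b→7 (≡-15 mod 22), so (11,-15,14)→(11,7,10)
f: flip: (11,7,10)→(10,-7,11)
f: reduced (well bottom): (10,-7,11) with a≤c, −a<b≤a
g: translate: b→7 (≡-13 mod 20), so (10,-13,14)→(10,7,11)
g: reduced (well bottom): (10,7,11) with a≤c, −a<b≤a
reduced forms (10, -7, 11) vs (10, 7, 11) ⇒ inequivalent

no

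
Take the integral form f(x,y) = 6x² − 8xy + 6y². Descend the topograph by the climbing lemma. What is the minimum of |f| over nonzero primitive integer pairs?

translate: b→4 (≡-8 mod 12), so (6,-8,6)→(6,4,4)
flip: (6,4,4)→(4,-4,6)
translate: b→4 (≡-4 mod 8), so (4,-4,6)→(4,4,6)
reduced (well bottom): (4,4,6) with a≤c, −a<b≤a
well minimum = a = 4

4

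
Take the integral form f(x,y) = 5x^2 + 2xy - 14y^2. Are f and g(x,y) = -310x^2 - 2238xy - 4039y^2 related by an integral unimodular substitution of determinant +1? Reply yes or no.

D₁ = 284, D₂ = 284
river cycle of f (length 8): (5, 12, -7), (-7, 16, 1), (1, 16, -7), (-7, 12, 5), (5, 8, -11), (-11, 14, 2), (2, 14, -11), (-11, 8, 5)
river cycle of g (length 8): (-7, 16, 1), (1, 16, -7), (-7, 12, 5), (5, 8, -11), (-11, 14, 2), (2, 14, -11), (-11, 8, 5), (5, 12, -7)
cycles coincide ⇒ equivalent

yes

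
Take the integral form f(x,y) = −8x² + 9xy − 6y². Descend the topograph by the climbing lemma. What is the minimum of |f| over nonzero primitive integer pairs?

translate: b→7 (≡-9 mod 16), so (8,-9,6)→(8,7,5)
flip: (8,7,5)→(5,-7,8)
translate: b→3 (≡-7 mod 10), so (5,-7,8)→(5,3,6)
reduced (well bottom): (5,3,6) with a≤c, −a<b≤a
well minimum |f| = |-5| = 5 (negative-definite)

5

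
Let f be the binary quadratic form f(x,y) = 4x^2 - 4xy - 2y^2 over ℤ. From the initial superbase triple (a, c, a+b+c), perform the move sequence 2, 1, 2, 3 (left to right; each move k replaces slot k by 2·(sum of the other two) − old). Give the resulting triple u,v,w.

start (4,-2,-2) = (f(1,0),f(0,1),f(1,1))
replace slot 2: 2·(4+(-2)) − (-2) = 6 → (4,6,-2)
replace slot 1: 2·(6+(-2)) − 4 = 4 → (4,6,-2)
replace slot 2: 2·(4+(-2)) − 6 = -2 → (4,-2,-2)
replace slot 3: 2·(4+(-2)) − (-2) = 6 → (4,-2,6)

4,-2,6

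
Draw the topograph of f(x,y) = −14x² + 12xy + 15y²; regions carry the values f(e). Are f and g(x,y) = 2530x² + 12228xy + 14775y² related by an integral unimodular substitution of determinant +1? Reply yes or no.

D₁ = 984, D₂ = 984
river cycle of f (length 14): (15, 18, -11), (-11, 26, 7), (7, 30, -3), (-3, 30, 7), (7, 26, -11), (-11, 18, 15), (15, 12, -14), (-14, 16, 13), (13, 10, -17), (-17, 24, 6), … (4 more)
river cycle of g (length 14): (13, 16, -14), (-14, 12, 15), (15, 18, -11), (-11, 26, 7), (7, 30, -3), (-3, 30, 7), (7, 26, -11), (-11, 18, 15), (15, 12, -14), (-14, 16, 13), … (4 more)
cycles coincide ⇒ equivalent

yes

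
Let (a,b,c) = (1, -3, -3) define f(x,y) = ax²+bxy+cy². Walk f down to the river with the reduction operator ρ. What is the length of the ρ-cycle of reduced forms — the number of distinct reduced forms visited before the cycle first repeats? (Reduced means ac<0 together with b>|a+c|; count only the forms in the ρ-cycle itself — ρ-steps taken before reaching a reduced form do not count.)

D = 21, ⌊√D⌋ = 4
descent: ρ → (-3,3,1)  [lands on river]
river: ρ → (1,3,-3)
ρ-cycle length = 2 (tail of 1 descent step not counted)

2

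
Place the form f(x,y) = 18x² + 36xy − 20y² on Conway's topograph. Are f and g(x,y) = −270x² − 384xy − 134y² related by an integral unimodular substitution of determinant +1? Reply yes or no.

D₁ = 2736, D₂ = 2736
river cycle of f (length 6): (-20, 44, 10), (10, 36, -36), (-36, 36, 10), (10, 44, -20), (-20, 36, 18), (18, 36, -20)
river cycle of g (length 6): (-20, 44, 10), (10, 36, -36), (-36, 36, 10), (10, 44, -20), (-20, 36, 18), (18, 36, -20)
cycles coincide ⇒ equivalent

yes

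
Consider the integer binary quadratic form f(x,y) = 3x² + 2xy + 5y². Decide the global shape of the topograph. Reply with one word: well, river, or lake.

D = b²−4ac = 2² − 4·3·5 = -56
D < 0 ⇒ definite ⇒ every region one sign ⇒ single well

well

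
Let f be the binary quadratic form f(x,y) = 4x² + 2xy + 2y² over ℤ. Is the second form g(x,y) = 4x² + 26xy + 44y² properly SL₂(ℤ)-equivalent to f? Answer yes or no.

D₁ = -28, D₂ = -28
f: flip: (4,2,2)→(2,-2,4)
f: translate: b→2 (≡-2 mod 4), so (2,-2,4)→(2,2,4)
f: reduced (well bottom): (2,2,4) with a≤c, −a<b≤a
g: translate: b→2 (≡26 mod 8), so (4,26,44)→(4,2,2)
g: flip: (4,2,2)→(2,-2,4)
g: translate: b→2 (≡-2 mod 4), so (2,-2,4)→(2,2,4)
g: reduced (well bottom): (2,2,4) with a≤c, −a<b≤a
reduced forms (2, 2, 4) vs (2, 2, 4) ⇒ equivalent

yes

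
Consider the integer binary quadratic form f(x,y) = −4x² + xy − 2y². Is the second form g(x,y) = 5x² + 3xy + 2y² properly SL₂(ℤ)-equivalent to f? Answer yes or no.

D₁ = -31, D₂ = -31
f is negative-definite; reduce −f:
−f: flip: (4,-1,2)→(2,1,4)
−f: reduced (well bottom): (2,1,4) with a≤c, −a<b≤a
flip sign back: reduced form of f is (-2,-1,-4)
g: flip: (5,3,2)→(2,-3,5)
g: translate: b→1 (≡-3 mod 4), so (2,-3,5)→(2,1,4)
g: reduced (well bottom): (2,1,4) with a≤c, −a<b≤a
reduced forms (-2, -1, -4) vs (2, 1, 4) ⇒ inequivalent

no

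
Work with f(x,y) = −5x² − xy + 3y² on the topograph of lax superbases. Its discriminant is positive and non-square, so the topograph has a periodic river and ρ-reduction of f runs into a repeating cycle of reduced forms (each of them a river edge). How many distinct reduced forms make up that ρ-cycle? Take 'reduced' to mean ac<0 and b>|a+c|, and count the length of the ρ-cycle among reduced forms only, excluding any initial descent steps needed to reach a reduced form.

D = 61, ⌊√D⌋ = 7
descent: ρ → (3,7,-1)  [lands on river]
river: ρ → (-1,7,3)
river: ρ → (3,5,-3)
river: ρ → (-3,7,1)
river: ρ → (1,7,-3)
river: ρ → (-3,5,3)
ρ-cycle length = 6 (tail of 1 descent step not counted)

6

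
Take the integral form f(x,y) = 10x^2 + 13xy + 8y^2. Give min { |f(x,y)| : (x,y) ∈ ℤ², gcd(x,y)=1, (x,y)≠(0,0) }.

translate: b→-7 (≡13 mod 20), so (10,13,8)→(10,-7,5)
flip: (10,-7,5)→(5,7,10)
translate: b→-3 (≡7 mod 10), so (5,7,10)→(5,-3,8)
reduced (well bottom): (5,-3,8) with a≤c, −a<b≤a
well minimum = a = 5

5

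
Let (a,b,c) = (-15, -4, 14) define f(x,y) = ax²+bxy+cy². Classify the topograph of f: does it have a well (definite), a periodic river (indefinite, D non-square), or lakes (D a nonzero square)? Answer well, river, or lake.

D = b²−4ac = (-4)² − 4·(-15)·14 = 856
D > 0 non-square ⇒ indefinite ⇒ periodic river

river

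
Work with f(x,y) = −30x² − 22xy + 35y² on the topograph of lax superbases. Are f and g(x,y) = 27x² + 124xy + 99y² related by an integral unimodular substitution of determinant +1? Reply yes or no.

D₁ = 4684, D₂ = 4684
river cycle of f (length 26): (35, 22, -30), (-30, 38, 27), (27, 16, -41), (-41, 66, 2), (2, 66, -41), (-41, 16, 27), (27, 38, -30), (-30, 22, 35), (35, 48, -17), (-17, 54, 26), … (16 more)
river cycle of g (length 26): (2, 66, -41), (-41, 16, 27), (27, 38, -30), (-30, 22, 35), (35, 48, -17), (-17, 54, 26), (26, 50, -21), (-21, 34, 42), (42, 50, -13), (-13, 54, 34), … (16 more)
cycles coincide ⇒ equivalent

yes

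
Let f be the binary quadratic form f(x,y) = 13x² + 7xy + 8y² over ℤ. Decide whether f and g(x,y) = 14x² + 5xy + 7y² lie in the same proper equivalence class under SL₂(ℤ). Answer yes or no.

D₁ = -367, D₂ = -367
f: flip: (13,7,8)→(8,-7,13)
f: reduced (well bottom): (8,-7,13) with a≤c, −a<b≤a
g: flip: (14,5,7)→(7,-5,14)
g: reduced (well bottom): (7,-5,14) with a≤c, −a<b≤a
reduced forms (8, -7, 13) vs (7, -5, 14) ⇒ inequivalent

no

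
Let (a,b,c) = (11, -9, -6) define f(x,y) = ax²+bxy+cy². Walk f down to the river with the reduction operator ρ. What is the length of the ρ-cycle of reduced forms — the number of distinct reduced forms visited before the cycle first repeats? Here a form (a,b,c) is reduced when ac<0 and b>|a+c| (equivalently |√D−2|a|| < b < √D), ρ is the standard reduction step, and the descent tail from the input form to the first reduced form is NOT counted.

D = 345, ⌊√D⌋ = 18
descent: ρ → (-6,9,11)  [lands on river]
river: ρ → (11,13,-4)
river: ρ → (-4,11,14)
river: ρ → (14,17,-1)
river: ρ → (-1,17,14)
river: ρ → (14,11,-4)
river: ρ → (-4,13,11)
river: ρ → (11,9,-6)
river: ρ → (-6,15,5)
river: ρ → (5,15,-6)
ρ-cycle length = 10 (tail of 1 descent step not counted)

10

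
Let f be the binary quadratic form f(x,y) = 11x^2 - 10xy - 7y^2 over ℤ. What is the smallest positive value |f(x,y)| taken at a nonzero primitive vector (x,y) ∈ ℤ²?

descent: ρ → (-7,10,11)  [lands on river]
river: ρ → (11,12,-6)
river: ρ → (-6,12,11)
river: ρ → (11,10,-7)
river: ρ → (-7,18,3)
river: ρ → (3,18,-7)
closes: descent 1, river 6
min |a| on river = 3

3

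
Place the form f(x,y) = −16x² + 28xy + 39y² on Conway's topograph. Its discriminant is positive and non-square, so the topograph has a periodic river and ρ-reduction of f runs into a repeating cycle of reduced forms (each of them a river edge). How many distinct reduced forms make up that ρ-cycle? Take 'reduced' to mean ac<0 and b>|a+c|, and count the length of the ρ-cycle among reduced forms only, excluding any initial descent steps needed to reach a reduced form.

D = 3280, ⌊√D⌋ = 57
river: ρ → (39,50,-5)
river: ρ → (-5,50,39)
river: ρ → (39,28,-16)
river: ρ → (-16,36,31)
river: ρ → (31,26,-21)
river: ρ → (-21,16,36)
river: ρ → (36,56,-1)
river: ρ → (-1,56,36)
river: ρ → (36,16,-21)
river: ρ → (-21,26,31)
river: ρ → (31,36,-16)
river: ρ → (-16,28,39)
ρ-cycle length = 12 (tail of 0 descent steps not counted)

12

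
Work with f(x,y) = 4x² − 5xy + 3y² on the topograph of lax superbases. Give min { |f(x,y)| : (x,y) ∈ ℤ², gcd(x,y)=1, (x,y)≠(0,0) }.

translate: b→3 (≡-5 mod 8), so (4,-5,3)→(4,3,2)
flip: (4,3,2)→(2,-3,4)
translate: b→1 (≡-3 mod 4), so (2,-3,4)→(2,1,3)
reduced (well bottom): (2,1,3) with a≤c, −a<b≤a
well minimum = a = 2

2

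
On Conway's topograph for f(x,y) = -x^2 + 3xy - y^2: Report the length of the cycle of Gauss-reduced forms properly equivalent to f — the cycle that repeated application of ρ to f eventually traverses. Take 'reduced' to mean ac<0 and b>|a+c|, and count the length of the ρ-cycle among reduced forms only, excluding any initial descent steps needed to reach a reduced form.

D = 5, ⌊√D⌋ = 2
descent: ρ → (-1,1,1)  [lands on river]
river: ρ → (1,1,-1)
ρ-cycle length = 2 (tail of 1 descent step not counted)

2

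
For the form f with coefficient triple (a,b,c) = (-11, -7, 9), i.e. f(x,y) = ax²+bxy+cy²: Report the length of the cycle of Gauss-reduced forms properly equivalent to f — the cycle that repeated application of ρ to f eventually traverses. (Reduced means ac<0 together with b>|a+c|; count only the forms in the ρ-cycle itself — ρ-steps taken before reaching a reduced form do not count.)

D = 445, ⌊√D⌋ = 21
descent: ρ → (9,7,-11)  [lands on river]
river: ρ → (-11,15,5)
river: ρ → (5,15,-11)
river: ρ → (-11,7,9)
river: ρ → (9,11,-9)
river: ρ → (-9,7,11)
river: ρ → (11,15,-5)
river: ρ → (-5,15,11)
river: ρ → (11,7,-9)
river: ρ → (-9,11,9)
ρ-cycle length = 10 (tail of 1 descent step not counted)

10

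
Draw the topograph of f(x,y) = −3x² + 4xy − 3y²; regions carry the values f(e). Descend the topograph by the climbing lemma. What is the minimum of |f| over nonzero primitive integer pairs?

translate: b→2 (≡-4 mod 6), so (3,-4,3)→(3,2,2)
flip: (3,2,2)→(2,-2,3)
translate: b→2 (≡-2 mod 4), so (2,-2,3)→(2,2,3)
reduced (well bottom): (2,2,3) with a≤c, −a<b≤a
well minimum |f| = |-2| = 2 (negative-definite)

2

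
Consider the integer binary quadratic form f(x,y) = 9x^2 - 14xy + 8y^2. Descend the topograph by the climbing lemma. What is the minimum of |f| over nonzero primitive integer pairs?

translate: b→4 (≡-14 mod 18), so (9,-14,8)→(9,4,3)
flip: (9,4,3)→(3,-4,9)
translate: b→2 (≡-4 mod 6), so (3,-4,9)→(3,2,8)
reduced (well bottom): (3,2,8) with a≤c, −a<b≤a
well minimum = a = 3

3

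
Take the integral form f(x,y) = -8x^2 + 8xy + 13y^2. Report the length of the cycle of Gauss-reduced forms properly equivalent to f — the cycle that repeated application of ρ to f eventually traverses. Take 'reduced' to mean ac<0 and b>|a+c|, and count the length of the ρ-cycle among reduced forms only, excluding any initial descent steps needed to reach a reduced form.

D = 480, ⌊√D⌋ = 21
river: ρ → (13,18,-3)
river: ρ → (-3,18,13)
river: ρ → (13,8,-8)
river: ρ → (-8,8,13)
ρ-cycle length = 4 (tail of 0 descent steps not counted)

4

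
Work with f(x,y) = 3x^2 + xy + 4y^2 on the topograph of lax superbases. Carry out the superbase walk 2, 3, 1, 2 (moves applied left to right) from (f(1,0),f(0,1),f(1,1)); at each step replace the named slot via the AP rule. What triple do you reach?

start (3,4,8) = (f(1,0),f(0,1),f(1,1))
replace slot 2: 2·(3+8) − 4 = 18 → (3,18,8)
replace slot 3: 2·(3+18) − 8 = 34 → (3,18,34)
replace slot 1: 2·(18+34) − 3 = 101 → (101,18,34)
replace slot 2: 2·(101+34) − 18 = 252 → (101,252,34)

101,252,34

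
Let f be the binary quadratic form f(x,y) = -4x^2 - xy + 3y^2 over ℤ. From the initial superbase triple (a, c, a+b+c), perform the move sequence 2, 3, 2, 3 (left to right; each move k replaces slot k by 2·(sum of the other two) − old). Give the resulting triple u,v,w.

start (-4,3,-2) = (f(1,0),f(0,1),f(1,1))
replace slot 2: 2·((-4)+(-2)) − 3 = -15 → (-4,-15,-2)
replace slot 3: 2·((-4)+(-15)) − (-2) = -36 → (-4,-15,-36)
replace slot 2: 2·((-4)+(-36)) − (-15) = -65 → (-4,-65,-36)
replace slot 3: 2·((-4)+(-65)) − (-36) = -102 → (-4,-65,-102)

-4,-65,-102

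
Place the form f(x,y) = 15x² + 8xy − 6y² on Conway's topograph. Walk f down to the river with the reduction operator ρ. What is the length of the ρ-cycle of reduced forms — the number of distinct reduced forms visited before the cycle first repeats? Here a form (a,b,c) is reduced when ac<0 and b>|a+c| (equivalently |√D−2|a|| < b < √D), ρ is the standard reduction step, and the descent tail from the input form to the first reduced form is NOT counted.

D = 424, ⌊√D⌋ = 20
descent: ρ → (-6,16,7)  [lands on river]
river: ρ → (7,12,-10)
river: ρ → (-10,8,9)
river: ρ → (9,10,-9)
river: ρ → (-9,8,10)
river: ρ → (10,12,-7)
river: ρ → (-7,16,6)
river: ρ → (6,20,-1)
river: ρ → (-1,20,6)
river: ρ → (6,16,-7)
river: ρ → (-7,12,10)
river: ρ → (10,8,-9)
river: ρ → (-9,10,9)
river: ρ → (9,8,-10)
river: ρ → (-10,12,7)
river: ρ → (7,16,-6)
river: ρ → (-6,20,1)
river: ρ → (1,20,-6)
ρ-cycle length = 18 (tail of 1 descent step not counted)

18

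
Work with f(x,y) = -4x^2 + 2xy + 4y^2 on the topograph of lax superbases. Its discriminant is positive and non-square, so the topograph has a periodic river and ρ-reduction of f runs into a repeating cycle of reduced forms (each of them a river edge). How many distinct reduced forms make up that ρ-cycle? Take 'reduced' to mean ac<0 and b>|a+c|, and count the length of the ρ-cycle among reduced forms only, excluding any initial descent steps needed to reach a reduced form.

D = 68, ⌊√D⌋ = 8
river: ρ → (4,6,-2)
river: ρ → (-2,6,4)
river: ρ → (4,2,-4)
river: ρ → (-4,6,2)
river: ρ → (2,6,-4)
river: ρ → (-4,2,4)
ρ-cycle length = 6 (tail of 0 descent steps not counted)

6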